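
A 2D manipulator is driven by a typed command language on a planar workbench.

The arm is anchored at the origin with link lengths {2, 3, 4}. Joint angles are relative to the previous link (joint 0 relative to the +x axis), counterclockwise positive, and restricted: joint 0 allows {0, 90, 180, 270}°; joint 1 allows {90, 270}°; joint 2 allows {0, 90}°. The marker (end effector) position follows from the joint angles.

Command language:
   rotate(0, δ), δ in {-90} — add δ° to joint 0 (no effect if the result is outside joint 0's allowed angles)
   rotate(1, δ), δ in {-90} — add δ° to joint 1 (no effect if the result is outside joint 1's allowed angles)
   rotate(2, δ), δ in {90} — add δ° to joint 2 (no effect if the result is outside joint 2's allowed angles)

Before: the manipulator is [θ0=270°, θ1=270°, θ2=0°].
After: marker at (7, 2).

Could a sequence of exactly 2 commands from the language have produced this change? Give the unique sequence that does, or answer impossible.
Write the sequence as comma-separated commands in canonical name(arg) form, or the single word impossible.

rotate(0, -90), rotate(0, -90)

initial: [θ0=270°, θ1=270°, θ2=0°]
t=1 rotate(0, -90) ⇒ [θ0=180°, θ1=270°, θ2=0°]
t=2 rotate(0, -90) ⇒ [θ0=90°, θ1=270°, θ2=0°]
no rival 2-sequence matches.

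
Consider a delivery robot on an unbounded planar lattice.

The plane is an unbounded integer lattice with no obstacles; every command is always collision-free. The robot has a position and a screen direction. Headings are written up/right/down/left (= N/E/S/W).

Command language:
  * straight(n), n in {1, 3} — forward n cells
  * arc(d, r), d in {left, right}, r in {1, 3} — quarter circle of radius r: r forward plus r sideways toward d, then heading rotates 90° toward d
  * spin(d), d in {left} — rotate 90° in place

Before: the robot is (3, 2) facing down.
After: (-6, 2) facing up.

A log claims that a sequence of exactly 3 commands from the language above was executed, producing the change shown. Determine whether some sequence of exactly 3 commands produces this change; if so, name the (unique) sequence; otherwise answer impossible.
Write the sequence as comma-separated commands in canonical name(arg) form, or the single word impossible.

arc(right, 3), straight(3), arc(right, 3)

key: position moved to (-6,2) AND the heading swung to N — translation plus rotation needed
initial: (3, 2) facing down
1. arc(right, 3) → (0, -1) facing left
2. straight(3) → (-3, -1) facing left
3. arc(right, 3) → (-6, 2) facing up
no other 3-command option fits: unique.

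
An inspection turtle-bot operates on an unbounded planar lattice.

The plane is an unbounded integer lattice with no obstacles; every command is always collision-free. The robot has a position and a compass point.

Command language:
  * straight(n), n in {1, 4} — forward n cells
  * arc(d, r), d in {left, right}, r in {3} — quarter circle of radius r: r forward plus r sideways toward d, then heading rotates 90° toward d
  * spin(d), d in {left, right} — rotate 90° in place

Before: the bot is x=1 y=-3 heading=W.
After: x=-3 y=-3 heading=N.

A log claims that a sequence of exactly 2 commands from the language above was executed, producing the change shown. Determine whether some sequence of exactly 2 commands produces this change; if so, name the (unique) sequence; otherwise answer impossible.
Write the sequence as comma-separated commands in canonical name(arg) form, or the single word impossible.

key: cell and facing (now N) both changed — the 2 commands mix motion and turning
from: x=1 y=-3 heading=W
t=1 straight(4) ⇒ x=-3 y=-3 heading=W
t=2 spin(right) ⇒ x=-3 y=-3 heading=N
uniquely the one of 36 2-step routes that fits.

straight(4), spin(right)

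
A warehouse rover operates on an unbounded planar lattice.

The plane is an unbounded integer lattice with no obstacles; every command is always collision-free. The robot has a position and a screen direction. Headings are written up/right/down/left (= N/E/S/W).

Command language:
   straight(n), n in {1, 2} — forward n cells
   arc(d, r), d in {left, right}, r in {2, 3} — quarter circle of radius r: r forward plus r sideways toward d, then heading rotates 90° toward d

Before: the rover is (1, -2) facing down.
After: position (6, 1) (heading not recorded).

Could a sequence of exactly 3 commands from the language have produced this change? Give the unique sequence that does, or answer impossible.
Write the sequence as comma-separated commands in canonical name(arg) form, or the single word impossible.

key: running straight(2) before arc(left, 2) would end elsewhere — order is forced
start: (1, -2) facing down
t=1 arc(left, 2) ⇒ (3, -4) facing right
t=2 arc(left, 3) ⇒ (6, -1) facing up
t=3 straight(2) ⇒ (6, 1) facing up
uniquely the one of 216 3-step routes that fits.

arc(left, 2), arc(left, 3), straight(2)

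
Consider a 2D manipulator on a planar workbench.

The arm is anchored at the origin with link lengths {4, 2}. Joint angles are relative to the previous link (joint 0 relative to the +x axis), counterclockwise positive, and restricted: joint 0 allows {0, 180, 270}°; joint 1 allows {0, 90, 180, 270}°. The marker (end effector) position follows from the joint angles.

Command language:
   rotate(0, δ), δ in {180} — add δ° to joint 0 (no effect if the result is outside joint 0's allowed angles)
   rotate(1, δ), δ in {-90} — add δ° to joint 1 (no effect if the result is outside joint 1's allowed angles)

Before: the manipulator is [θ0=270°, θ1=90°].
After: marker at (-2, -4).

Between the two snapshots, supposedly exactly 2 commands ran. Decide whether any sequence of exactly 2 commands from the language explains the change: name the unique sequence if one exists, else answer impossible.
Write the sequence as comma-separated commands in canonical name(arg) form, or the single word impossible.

start: [θ0=270°, θ1=90°]
1. rotate(1, -90) → [θ0=270°, θ1=0°]
2. rotate(1, -90) → [θ0=270°, θ1=270°]
uniquely the one of 4 2-step routes that fits.

rotate(1, -90), rotate(1, -90)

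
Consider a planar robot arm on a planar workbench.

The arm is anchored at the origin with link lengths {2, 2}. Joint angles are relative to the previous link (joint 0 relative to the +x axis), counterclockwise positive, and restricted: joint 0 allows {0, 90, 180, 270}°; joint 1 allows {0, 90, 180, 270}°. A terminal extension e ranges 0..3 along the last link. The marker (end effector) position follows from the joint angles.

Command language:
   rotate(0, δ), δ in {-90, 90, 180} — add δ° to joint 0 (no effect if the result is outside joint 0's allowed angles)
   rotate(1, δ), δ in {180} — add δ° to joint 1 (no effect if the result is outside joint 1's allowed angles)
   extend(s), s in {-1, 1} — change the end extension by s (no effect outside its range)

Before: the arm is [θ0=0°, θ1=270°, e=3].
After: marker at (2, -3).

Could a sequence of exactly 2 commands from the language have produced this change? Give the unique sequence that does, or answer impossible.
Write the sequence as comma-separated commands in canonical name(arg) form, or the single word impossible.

extend(-1), extend(-1)

from: [θ0=0°, θ1=270°, e=3]
[1] after extend(-1): [θ0=0°, θ1=270°, e=2]
[2] after extend(-1): [θ0=0°, θ1=270°, e=1]
no rival 2-sequence matches.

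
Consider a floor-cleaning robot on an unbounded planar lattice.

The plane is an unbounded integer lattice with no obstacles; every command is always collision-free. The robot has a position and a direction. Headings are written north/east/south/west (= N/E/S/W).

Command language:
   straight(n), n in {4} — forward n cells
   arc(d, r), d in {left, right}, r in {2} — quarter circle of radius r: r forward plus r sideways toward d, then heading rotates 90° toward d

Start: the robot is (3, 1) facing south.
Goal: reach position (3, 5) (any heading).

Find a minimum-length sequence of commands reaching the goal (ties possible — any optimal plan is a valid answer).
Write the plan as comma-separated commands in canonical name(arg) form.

arc(left, 2), arc(left, 2), arc(left, 2), arc(right, 2)

t0: (3, 1) facing south
1. arc(left, 2) → (5, -1) facing east
2. arc(left, 2) → (7, 1) facing north
3. arc(left, 2) → (5, 3) facing west
4. arc(right, 2) → (3, 5) facing north
nothing shorter than 4 reaches the goal.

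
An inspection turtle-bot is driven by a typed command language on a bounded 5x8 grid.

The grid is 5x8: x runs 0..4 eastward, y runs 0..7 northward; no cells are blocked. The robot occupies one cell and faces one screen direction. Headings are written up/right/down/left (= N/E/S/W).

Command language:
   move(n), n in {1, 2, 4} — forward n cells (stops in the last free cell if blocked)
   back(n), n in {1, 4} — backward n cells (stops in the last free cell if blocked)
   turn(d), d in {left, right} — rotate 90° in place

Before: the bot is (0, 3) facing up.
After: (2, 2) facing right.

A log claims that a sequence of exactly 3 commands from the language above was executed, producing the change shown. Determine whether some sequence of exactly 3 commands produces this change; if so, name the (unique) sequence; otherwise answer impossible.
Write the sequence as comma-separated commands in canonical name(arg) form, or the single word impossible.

back(1), turn(right), move(2)

key: position moved to (2,2) AND the heading swung to E — translation plus rotation needed
t0: (0, 3) facing up
t=1 back(1) ⇒ (0, 2) facing up
t=2 turn(right) ⇒ (0, 2) facing right
t=3 move(2) ⇒ (2, 2) facing right
no other 3-command option fits: unique.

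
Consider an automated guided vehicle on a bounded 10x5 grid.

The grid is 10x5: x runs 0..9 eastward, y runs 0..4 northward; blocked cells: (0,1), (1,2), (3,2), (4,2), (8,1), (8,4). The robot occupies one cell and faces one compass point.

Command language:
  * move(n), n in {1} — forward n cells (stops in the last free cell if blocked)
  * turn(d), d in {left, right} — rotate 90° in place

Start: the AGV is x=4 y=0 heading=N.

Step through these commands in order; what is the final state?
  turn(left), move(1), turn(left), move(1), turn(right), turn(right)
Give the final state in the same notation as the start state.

x=3 y=0 heading=N

from: x=4 y=0 heading=N
1. turn(left) → x=4 y=0 heading=W
2. move(1) → x=3 y=0 heading=W
3. turn(left) → x=3 y=0 heading=S
4. move(1) → x=3 y=0 heading=S
5. turn(right) → x=3 y=0 heading=W
6. turn(right) → x=3 y=0 heading=N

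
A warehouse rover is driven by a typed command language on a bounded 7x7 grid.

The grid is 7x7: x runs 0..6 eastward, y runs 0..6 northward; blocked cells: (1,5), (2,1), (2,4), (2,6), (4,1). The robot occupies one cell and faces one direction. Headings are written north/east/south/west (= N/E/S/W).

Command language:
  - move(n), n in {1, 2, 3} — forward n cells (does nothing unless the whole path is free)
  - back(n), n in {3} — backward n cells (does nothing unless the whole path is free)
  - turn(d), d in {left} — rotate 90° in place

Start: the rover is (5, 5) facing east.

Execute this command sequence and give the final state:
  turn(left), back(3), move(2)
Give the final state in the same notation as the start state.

t0: (5, 5) facing east
step 1 (turn(left)): (5, 5) facing north
step 2 (back(3)): (5, 2) facing north
step 3 (move(2)): (5, 4) facing north

(5, 4) facing north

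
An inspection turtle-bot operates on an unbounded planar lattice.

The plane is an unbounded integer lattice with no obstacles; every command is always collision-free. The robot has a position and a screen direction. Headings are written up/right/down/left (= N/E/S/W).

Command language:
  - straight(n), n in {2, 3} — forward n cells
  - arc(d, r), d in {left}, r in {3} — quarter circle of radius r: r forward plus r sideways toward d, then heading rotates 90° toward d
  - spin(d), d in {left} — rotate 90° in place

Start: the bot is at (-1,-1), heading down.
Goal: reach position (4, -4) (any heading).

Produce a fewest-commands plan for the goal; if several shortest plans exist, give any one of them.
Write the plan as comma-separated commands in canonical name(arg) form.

arc(left, 3), straight(2)

from: at (-1,-1), heading down
step 1 (arc(left, 3)): at (2,-4), heading right
step 2 (straight(2)): at (4,-4), heading right
nothing shorter than 2 reaches the goal.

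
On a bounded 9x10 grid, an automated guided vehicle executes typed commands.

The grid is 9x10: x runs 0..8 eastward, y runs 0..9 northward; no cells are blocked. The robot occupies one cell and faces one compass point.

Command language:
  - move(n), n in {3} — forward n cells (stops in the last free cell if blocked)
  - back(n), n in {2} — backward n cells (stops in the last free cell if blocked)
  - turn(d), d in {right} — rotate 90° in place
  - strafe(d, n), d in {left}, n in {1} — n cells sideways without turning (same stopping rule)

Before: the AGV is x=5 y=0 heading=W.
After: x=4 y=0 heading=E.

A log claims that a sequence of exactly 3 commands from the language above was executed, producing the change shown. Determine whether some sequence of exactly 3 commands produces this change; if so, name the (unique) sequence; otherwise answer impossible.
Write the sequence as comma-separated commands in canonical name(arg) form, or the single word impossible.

turn(right), strafe(left, 1), turn(right)

key: position moved to (4,0) AND the heading swung to E — translation plus rotation needed
t0: x=5 y=0 heading=W
step 1 (turn(right)): x=5 y=0 heading=N
step 2 (strafe(left, 1)): x=4 y=0 heading=N
step 3 (turn(right)): x=4 y=0 heading=E
no other 3-command option fits: unique.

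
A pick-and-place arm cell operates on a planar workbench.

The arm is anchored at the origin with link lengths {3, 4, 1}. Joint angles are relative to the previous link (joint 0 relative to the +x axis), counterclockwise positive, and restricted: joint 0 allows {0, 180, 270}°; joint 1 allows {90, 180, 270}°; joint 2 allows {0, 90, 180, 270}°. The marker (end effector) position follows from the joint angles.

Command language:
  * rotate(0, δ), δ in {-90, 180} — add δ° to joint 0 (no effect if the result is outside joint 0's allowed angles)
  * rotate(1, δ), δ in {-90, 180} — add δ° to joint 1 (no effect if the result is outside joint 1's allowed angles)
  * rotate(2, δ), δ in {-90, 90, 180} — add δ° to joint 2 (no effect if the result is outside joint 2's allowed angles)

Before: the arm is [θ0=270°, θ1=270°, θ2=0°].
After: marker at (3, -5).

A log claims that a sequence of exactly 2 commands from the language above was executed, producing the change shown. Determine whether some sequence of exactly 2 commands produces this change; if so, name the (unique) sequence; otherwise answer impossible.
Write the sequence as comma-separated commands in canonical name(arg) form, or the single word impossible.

rotate(0, -90), rotate(0, 180)

key: order matters: swapping rotate(0, -90) and rotate(0, 180) lands elsewhere
initial: [θ0=270°, θ1=270°, θ2=0°]
t=1 rotate(0, -90) ⇒ [θ0=180°, θ1=270°, θ2=0°]
t=2 rotate(0, 180) ⇒ [θ0=0°, θ1=270°, θ2=0°]
no rival 2-sequence matches.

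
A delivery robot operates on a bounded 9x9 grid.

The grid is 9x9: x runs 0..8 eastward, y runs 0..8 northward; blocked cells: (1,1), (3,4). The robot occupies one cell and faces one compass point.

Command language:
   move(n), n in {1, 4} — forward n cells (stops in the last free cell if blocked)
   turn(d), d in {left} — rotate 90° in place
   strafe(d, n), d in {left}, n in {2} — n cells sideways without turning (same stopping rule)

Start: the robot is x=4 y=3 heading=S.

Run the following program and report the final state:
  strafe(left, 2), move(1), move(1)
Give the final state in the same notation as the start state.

x=6 y=1 heading=S

from: x=4 y=3 heading=S
step 1 (strafe(left, 2)): x=6 y=3 heading=S
step 2 (move(1)): x=6 y=2 heading=S
step 3 (move(1)): x=6 y=1 heading=S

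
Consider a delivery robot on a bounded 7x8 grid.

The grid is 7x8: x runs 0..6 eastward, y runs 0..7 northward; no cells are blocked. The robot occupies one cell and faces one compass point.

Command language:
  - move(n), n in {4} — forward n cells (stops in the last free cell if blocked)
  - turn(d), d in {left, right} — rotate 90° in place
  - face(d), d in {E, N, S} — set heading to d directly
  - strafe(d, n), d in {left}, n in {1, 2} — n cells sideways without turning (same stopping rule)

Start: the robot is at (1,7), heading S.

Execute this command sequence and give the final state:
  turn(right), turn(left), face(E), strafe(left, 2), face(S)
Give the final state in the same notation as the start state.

from: at (1,7), heading S
[1] after turn(right): at (1,7), heading W
[2] after turn(left): at (1,7), heading S
[3] after face(E): at (1,7), heading E
[4] after strafe(left, 2): at (1,7), heading E
[5] after face(S): at (1,7), heading S

at (1,7), heading S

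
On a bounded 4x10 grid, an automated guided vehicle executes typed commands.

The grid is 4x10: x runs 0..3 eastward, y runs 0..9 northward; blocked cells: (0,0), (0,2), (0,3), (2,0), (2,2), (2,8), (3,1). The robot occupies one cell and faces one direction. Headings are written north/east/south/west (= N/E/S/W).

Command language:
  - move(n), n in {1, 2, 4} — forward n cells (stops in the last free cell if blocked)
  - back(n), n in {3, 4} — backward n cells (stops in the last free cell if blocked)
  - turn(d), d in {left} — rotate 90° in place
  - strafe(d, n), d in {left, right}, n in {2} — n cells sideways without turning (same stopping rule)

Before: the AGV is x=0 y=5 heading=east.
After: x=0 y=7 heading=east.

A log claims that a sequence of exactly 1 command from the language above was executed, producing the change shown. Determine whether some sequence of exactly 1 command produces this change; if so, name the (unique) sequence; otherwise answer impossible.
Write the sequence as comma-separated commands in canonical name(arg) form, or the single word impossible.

strafe(left, 2)

key: heading stays E — the single command does not turn
start: x=0 y=5 heading=east
step 1 (strafe(left, 2)): x=0 y=7 heading=east
all 8 alternatives checked — unique.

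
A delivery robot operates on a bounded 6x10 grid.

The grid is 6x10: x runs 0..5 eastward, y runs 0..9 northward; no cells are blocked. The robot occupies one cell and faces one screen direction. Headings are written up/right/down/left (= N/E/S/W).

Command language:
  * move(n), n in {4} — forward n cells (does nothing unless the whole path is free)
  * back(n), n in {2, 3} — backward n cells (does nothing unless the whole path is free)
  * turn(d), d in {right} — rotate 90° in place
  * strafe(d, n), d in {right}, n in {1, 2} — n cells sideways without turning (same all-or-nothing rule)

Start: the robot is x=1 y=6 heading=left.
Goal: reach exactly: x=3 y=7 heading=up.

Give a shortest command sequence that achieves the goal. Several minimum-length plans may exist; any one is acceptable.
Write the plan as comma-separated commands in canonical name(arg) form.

back(2), strafe(right, 1), turn(right)

initial: x=1 y=6 heading=left
[1] after back(2): x=3 y=6 heading=left
[2] after strafe(right, 1): x=3 y=7 heading=left
[3] after turn(right): x=3 y=7 heading=up
no 2-step plan works, so 3 is optimal.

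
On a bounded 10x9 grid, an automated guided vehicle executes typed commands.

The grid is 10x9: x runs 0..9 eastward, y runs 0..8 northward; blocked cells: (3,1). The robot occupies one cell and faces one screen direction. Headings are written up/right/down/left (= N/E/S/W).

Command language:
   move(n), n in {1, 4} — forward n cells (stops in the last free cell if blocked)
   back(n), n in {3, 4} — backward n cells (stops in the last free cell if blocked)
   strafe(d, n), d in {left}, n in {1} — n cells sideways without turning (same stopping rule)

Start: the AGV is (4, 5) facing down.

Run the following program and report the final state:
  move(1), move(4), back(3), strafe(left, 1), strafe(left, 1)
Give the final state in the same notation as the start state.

t0: (4, 5) facing down
1. move(1) → (4, 4) facing down
2. move(4) → (4, 0) facing down
3. back(3) → (4, 3) facing down
4. strafe(left, 1) → (5, 3) facing down
5. strafe(left, 1) → (6, 3) facing down

(6, 3) facing down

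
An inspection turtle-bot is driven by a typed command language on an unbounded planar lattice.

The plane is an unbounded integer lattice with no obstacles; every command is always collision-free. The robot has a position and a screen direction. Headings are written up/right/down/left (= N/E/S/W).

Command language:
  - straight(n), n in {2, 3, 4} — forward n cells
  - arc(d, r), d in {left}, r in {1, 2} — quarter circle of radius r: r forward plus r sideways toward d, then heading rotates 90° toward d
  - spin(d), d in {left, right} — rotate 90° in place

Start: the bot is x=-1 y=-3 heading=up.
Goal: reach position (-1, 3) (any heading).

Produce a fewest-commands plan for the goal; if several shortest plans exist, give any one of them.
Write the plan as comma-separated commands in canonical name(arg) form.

initial: x=-1 y=-3 heading=up
1. straight(4) → x=-1 y=1 heading=up
2. straight(2) → x=-1 y=3 heading=up
nothing shorter than 2 reaches the goal.

straight(4), straight(2)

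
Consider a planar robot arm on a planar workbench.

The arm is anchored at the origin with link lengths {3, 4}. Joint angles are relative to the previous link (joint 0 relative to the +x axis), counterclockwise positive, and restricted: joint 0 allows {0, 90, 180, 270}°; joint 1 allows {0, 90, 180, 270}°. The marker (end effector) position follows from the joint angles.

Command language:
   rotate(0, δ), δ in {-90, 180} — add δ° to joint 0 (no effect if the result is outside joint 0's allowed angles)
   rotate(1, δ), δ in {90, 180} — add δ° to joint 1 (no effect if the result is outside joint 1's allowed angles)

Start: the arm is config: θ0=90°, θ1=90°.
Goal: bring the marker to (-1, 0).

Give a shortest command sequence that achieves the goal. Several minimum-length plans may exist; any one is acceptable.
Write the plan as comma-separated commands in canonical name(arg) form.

rotate(1, 90), rotate(0, -90)

initial: config: θ0=90°, θ1=90°
step 1 (rotate(1, 90)): config: θ0=90°, θ1=180°
step 2 (rotate(0, -90)): config: θ0=0°, θ1=180°
nothing shorter than 2 reaches the goal.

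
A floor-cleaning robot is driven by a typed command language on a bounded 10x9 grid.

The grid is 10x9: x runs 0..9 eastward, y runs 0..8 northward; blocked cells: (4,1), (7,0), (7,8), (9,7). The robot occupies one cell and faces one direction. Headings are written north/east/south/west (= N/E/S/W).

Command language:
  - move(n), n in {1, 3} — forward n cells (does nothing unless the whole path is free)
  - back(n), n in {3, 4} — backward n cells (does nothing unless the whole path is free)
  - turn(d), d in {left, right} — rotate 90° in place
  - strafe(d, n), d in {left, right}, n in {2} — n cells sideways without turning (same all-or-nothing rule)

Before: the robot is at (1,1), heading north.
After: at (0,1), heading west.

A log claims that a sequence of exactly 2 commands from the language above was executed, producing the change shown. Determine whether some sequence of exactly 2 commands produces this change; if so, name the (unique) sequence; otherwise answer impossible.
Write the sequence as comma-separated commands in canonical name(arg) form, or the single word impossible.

turn(left), move(1)

key: position moved to (0,1) AND the heading swung to W — translation plus rotation needed
t0: at (1,1), heading north
t=1 turn(left) ⇒ at (1,1), heading west
t=2 move(1) ⇒ at (0,1), heading west
all 64 alternatives checked — unique.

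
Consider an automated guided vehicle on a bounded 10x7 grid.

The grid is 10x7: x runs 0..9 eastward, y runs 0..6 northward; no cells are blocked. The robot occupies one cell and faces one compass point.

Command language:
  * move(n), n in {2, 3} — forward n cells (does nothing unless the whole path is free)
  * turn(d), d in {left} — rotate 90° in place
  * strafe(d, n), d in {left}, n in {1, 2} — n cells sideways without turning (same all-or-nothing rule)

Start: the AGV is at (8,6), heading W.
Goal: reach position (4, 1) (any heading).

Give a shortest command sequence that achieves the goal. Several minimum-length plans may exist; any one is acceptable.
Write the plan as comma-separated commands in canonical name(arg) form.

strafe(left, 1), move(2), move(2), strafe(left, 2), strafe(left, 2)

t0: at (8,6), heading W
[1] after strafe(left, 1): at (8,5), heading W
[2] after move(2): at (6,5), heading W
[3] after move(2): at (4,5), heading W
[4] after strafe(left, 2): at (4,3), heading W
[5] after strafe(left, 2): at (4,1), heading W
nothing shorter than 5 reaches the goal.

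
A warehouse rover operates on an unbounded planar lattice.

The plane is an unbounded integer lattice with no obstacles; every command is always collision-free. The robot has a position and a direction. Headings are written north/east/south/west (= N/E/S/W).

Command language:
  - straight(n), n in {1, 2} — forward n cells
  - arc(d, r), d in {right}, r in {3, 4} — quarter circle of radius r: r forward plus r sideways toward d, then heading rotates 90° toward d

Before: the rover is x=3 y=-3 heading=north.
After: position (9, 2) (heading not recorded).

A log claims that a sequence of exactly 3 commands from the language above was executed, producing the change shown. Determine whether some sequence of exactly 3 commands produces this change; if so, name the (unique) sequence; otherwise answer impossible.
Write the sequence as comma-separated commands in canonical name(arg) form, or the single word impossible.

key: running straight(2) before straight(1) would end elsewhere — order is forced
from: x=3 y=-3 heading=north
t=1 straight(1) ⇒ x=3 y=-2 heading=north
t=2 arc(right, 4) ⇒ x=7 y=2 heading=east
t=3 straight(2) ⇒ x=9 y=2 heading=east
all 64 alternatives checked — unique.

straight(1), arc(right, 4), straight(2)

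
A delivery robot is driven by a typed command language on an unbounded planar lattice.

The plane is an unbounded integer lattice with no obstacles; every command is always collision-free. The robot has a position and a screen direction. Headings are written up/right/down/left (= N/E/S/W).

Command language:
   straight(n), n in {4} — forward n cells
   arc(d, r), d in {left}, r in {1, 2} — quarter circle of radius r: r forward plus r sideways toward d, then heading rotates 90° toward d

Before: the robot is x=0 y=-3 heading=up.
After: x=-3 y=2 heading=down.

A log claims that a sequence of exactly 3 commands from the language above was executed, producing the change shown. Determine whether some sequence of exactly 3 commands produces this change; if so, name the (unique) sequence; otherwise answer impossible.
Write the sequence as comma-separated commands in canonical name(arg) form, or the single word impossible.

straight(4), arc(left, 2), arc(left, 1)

key: order matters: swapping straight(4) and arc(left, 1) lands elsewhere
initial: x=0 y=-3 heading=up
t=1 straight(4) ⇒ x=0 y=1 heading=up
t=2 arc(left, 2) ⇒ x=-2 y=3 heading=left
t=3 arc(left, 1) ⇒ x=-3 y=2 heading=down
no rival 3-sequence matches.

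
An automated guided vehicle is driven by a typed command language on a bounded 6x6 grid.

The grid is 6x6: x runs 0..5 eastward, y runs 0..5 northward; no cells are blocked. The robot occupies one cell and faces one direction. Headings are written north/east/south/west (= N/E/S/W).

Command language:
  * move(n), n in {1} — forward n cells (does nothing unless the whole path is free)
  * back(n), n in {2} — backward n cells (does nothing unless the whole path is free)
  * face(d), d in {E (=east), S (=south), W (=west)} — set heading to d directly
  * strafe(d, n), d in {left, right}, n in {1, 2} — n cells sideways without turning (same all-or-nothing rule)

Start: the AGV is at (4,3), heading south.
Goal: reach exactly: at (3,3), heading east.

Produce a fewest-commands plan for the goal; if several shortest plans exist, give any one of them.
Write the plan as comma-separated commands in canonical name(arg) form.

strafe(right, 1), face(E)

begin: at (4,3), heading south
1. strafe(right, 1) → at (3,3), heading south
2. face(E) → at (3,3), heading east
no 1-step plan works, so 2 is optimal.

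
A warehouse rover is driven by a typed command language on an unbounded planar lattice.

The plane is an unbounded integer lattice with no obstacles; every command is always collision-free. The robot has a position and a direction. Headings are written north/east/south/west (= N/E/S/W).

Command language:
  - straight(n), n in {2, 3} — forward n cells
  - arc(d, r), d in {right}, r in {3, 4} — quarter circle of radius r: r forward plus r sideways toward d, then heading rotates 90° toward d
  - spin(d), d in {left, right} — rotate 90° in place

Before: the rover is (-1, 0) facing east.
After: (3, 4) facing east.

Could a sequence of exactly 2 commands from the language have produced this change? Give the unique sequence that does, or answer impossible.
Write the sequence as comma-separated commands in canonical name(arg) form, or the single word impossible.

key: still facing E at the end — net rotation zero over 2 steps
begin: (-1, 0) facing east
step 1 (spin(left)): (-1, 0) facing north
step 2 (arc(right, 4)): (3, 4) facing east
no rival 2-sequence matches.

spin(left), arc(right, 4)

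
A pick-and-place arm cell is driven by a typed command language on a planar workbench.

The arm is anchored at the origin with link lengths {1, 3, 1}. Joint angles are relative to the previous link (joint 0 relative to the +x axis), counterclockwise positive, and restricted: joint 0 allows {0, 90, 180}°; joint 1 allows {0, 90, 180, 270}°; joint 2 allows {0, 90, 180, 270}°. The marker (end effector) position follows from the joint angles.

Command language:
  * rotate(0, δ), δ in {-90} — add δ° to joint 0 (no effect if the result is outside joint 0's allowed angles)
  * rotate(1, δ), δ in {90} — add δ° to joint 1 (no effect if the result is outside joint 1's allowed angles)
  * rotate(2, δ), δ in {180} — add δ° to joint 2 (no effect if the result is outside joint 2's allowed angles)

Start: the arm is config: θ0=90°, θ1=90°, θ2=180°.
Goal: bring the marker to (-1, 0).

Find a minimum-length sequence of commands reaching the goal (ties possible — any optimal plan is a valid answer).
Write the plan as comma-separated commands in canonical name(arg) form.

rotate(0, -90), rotate(1, 90)

from: config: θ0=90°, θ1=90°, θ2=180°
t=1 rotate(0, -90) ⇒ config: θ0=0°, θ1=90°, θ2=180°
t=2 rotate(1, 90) ⇒ config: θ0=0°, θ1=180°, θ2=180°
shorter routes all fall short; 2 is best.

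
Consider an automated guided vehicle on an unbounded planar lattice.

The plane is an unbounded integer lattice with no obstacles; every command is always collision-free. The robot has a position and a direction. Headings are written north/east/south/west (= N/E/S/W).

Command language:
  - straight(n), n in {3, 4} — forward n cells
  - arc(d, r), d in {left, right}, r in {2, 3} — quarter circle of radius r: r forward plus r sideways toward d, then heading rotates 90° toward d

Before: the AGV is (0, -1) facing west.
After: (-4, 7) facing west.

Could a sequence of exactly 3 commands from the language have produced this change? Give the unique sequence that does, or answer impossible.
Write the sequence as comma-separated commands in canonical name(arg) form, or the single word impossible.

arc(right, 2), straight(4), arc(left, 2)

key: running arc(left, 2) before arc(right, 2) would end elsewhere — order is forced
begin: (0, -1) facing west
[1] after arc(right, 2): (-2, 1) facing north
[2] after straight(4): (-2, 5) facing north
[3] after arc(left, 2): (-4, 7) facing west
uniquely the one of 216 3-step routes that fits.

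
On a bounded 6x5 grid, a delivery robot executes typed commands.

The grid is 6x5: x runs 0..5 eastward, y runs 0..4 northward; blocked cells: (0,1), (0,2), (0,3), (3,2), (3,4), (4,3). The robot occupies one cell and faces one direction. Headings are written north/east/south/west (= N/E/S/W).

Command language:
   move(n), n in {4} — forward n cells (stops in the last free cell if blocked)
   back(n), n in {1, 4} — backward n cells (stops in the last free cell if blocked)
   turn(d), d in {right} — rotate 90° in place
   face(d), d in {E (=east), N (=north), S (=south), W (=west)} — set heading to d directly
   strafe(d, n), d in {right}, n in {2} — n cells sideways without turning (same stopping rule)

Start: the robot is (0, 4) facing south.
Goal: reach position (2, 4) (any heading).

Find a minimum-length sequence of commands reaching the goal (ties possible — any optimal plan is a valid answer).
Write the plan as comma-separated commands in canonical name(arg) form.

face(E), move(4)

start: (0, 4) facing south
1. face(E) → (0, 4) facing east
2. move(4) → (2, 4) facing east
no 1-step plan works, so 2 is optimal.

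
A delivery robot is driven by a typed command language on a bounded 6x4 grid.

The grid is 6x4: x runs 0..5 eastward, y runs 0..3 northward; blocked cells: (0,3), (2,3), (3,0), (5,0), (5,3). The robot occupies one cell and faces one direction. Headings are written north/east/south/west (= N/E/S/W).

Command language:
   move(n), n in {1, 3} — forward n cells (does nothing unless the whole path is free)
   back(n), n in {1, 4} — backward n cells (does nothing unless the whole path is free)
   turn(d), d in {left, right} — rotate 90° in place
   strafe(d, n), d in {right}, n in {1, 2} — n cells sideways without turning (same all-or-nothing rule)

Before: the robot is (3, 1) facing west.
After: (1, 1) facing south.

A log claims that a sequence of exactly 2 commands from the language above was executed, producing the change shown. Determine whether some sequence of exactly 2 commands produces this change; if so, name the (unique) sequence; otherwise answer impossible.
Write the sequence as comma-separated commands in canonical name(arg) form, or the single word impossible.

key: running strafe(right, 2) before turn(left) would end elsewhere — order is forced
begin: (3, 1) facing west
t=1 turn(left) ⇒ (3, 1) facing south
t=2 strafe(right, 2) ⇒ (1, 1) facing south
no rival 2-sequence matches.

turn(left), strafe(right, 2)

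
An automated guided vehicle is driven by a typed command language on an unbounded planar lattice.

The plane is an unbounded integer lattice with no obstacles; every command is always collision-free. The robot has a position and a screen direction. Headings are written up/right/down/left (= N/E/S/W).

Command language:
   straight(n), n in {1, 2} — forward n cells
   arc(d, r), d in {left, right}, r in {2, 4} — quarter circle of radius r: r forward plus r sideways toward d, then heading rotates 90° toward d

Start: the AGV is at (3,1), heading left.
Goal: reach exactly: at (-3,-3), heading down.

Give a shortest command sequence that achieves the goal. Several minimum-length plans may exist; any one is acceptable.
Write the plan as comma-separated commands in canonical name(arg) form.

initial: at (3,1), heading left
[1] after straight(2): at (1,1), heading left
[2] after arc(left, 4): at (-3,-3), heading down
minimal: 2 command(s), checked below 2.

straight(2), arc(left, 4)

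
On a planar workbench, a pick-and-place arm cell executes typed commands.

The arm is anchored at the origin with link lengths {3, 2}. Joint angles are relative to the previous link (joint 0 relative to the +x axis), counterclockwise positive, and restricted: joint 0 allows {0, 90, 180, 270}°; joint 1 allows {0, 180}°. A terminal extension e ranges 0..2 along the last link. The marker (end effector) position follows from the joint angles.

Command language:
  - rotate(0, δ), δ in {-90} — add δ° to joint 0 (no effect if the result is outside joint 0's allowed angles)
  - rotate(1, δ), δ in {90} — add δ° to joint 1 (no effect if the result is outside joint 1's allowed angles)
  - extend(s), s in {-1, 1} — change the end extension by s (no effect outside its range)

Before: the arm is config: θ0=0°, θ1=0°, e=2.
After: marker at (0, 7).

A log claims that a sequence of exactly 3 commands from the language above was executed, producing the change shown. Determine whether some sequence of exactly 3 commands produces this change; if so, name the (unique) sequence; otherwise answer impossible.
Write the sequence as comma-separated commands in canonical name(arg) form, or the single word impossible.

rotate(0, -90), rotate(0, -90), rotate(0, -90)

begin: config: θ0=0°, θ1=0°, e=2
1. rotate(0, -90) → config: θ0=270°, θ1=0°, e=2
2. rotate(0, -90) → config: θ0=180°, θ1=0°, e=2
3. rotate(0, -90) → config: θ0=90°, θ1=0°, e=2
no other 3-command option fits: unique.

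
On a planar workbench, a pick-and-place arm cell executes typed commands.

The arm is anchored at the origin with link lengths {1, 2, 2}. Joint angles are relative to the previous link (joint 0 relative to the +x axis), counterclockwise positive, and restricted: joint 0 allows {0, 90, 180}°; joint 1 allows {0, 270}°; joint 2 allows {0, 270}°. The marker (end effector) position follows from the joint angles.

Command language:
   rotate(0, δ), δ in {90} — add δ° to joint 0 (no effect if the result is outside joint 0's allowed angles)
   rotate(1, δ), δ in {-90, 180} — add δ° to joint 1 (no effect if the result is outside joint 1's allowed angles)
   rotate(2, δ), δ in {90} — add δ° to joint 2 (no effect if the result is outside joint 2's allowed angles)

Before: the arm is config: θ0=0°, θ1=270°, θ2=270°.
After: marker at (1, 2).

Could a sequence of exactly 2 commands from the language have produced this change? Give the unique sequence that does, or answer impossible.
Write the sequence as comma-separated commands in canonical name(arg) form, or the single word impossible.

from: config: θ0=0°, θ1=270°, θ2=270°
1. rotate(0, 90) → config: θ0=90°, θ1=270°, θ2=270°
2. rotate(0, 90) → config: θ0=180°, θ1=270°, θ2=270°
no other 2-command option fits: unique.

rotate(0, 90), rotate(0, 90)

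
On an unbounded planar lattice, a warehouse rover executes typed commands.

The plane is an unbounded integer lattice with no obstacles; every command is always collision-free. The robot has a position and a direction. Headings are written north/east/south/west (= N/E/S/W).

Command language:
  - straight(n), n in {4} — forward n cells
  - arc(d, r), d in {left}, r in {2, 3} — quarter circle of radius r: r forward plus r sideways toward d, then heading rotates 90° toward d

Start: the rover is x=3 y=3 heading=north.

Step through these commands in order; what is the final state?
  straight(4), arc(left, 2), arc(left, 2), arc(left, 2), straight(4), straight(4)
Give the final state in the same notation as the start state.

x=9 y=5 heading=east

start: x=3 y=3 heading=north
step 1 (straight(4)): x=3 y=7 heading=north
step 2 (arc(left, 2)): x=1 y=9 heading=west
step 3 (arc(left, 2)): x=-1 y=7 heading=south
step 4 (arc(left, 2)): x=1 y=5 heading=east
step 5 (straight(4)): x=5 y=5 heading=east
step 6 (straight(4)): x=9 y=5 heading=east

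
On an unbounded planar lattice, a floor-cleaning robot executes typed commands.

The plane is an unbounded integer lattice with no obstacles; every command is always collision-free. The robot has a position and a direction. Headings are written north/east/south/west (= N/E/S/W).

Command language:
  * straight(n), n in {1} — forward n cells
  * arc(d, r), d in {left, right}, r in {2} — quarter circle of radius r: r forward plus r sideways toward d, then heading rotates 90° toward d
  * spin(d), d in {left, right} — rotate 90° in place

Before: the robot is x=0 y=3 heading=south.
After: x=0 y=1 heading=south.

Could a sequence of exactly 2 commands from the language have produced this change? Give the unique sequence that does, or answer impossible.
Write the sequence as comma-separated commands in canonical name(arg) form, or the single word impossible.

straight(1), straight(1)

key: still facing S at the end — nothing in the sequence rotates
initial: x=0 y=3 heading=south
[1] after straight(1): x=0 y=2 heading=south
[2] after straight(1): x=0 y=1 heading=south
no other 2-command option fits: unique.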